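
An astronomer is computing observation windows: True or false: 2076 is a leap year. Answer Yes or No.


Year: 2076
Divisible by 4? 2076 / 4 = 519.0 -> Yes
Divisible by 100? 2076 / 100 = 20.76 -> No
Divisible by 4 but not 100, so it IS a leap year

Yes


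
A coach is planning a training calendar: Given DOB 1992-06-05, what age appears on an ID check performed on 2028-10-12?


Birth: 1992-06-05
Reference: 2028-10-12
Year difference: 2028 - 1992 = 36
Has birthday (06-05) occurred by 10-12? Yes
Age in full years: 36

36


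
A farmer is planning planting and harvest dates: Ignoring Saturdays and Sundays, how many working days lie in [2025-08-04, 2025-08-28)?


Start: 2025-08-04 (Monday)
End (exclusive): 2025-08-28 (Thursday)
Total calendar days: 24
Full weeks: 24 // 7 = 3 -> 15 weekdays
Remaining 3 days starting on Monday:
  Mon(w), Tue(w), Wed(w) -> 3 weekdays
Total business days: 15 + 3 = 18

18


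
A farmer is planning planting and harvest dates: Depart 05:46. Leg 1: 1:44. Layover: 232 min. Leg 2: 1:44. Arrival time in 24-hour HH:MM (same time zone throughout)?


Depart: 05:46
Leg 1: +104 min -> 07:30
Layover: +232 min -> 11:22
Leg 2: +104 min -> 13:06
Total travel: 440 minutes = 7h 20m
Arrival: 13:06

13:06


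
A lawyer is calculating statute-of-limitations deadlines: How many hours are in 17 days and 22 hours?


Days: 17
Extra hours: 22
Hours per day: 24
Days to hours: 17 x 24 = 408
Total: 408 + 22 = 430

430


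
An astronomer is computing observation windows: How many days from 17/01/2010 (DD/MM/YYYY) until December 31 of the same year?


Start: January 17, 2010
End: December 31, 2010
Days left in January: 14
February: 28
March: 31
April: 30
May: 31
... plus remaining months
Sum of remaining months: 334
Total: 14 + 334 = 348

348


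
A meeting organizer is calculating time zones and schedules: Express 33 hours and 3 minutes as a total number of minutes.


Hours: 33
Extra minutes: 3
Minutes per hour: 60
Hours to minutes: 33 x 60 = 1980
Total: 1980 + 3 = 1983

1983


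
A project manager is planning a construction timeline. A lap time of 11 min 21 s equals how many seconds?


Minutes: 11
Seconds: 21
Convert minutes to seconds: 11 x 60 = 660
Add remaining seconds: 660 + 21 = 681

681


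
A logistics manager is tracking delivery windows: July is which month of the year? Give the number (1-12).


Calendar month order:
6. June
7. July <--
8. August
July is month number 7

7


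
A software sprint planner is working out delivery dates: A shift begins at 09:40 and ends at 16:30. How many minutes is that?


Start time: 09:40 = 580 minutes from midnight
End time: 16:30 = 990 minutes from midnight
Difference: 990 - 580 = 410 minutes
That is 6 hours and 50 minutes

410


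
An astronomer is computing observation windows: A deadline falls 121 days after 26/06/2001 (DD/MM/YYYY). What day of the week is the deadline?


Start: 2001-06-26 (Tuesday)
Step 1 - find target date: add 121 days
  2001-06-26 + 121 days = 2001-10-25
Step 2 - day of week:
  121 mod 7 = 2
  Tuesday + 2 days -> Thursday
Result: Thursday (2001-10-25)

Thursday


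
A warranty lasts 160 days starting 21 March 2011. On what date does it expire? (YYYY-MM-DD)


Start: 2011-03-21
Adding 160 days
Days remaining in March: 10
After March: 150 days still to add
April 2011: 30 days, 120 remaining
May 2011: 31 days, 89 remaining
June 2011: 30 days, 59 remaining
July 2011: 31 days, 28 remaining
Result: 2011-08-28

2011-08-28


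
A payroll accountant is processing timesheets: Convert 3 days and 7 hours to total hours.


Days: 3
Extra hours: 7
Hours per day: 24
Days to hours: 3 x 24 = 72
Total: 72 + 7 = 79

79


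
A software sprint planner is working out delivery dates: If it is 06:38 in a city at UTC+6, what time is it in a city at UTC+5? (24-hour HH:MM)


Local time: 06:38 at UTC+6 (offset 6h)
Target zone: UTC+5 (offset 5h)
Difference: 5 - (6) = -1 hours
Calculation: 6 + (-1) = 5
Result: 05:38

05:38


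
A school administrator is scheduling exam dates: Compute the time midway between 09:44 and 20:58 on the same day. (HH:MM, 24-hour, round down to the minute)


Start time: 09:44 = 584 minutes from midnight
End time: 20:58 = 1258 minutes from midnight
Sum: 584 + 1258 = 1842
Midpoint: 1842 / 2 = 921 minutes
Convert: 921 / 60 = 15 hours, 21 minutes
Result: 15:21

15:21


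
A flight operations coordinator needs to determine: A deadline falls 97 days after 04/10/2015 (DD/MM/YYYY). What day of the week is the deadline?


Start: 2015-10-04 (Sunday)
Step 1 - find target date: add 97 days
  2015-10-04 + 97 days = 2016-01-09
Step 2 - day of week:
  97 mod 7 = 6
  Sunday + 6 days -> Saturday
Result: Saturday (2016-01-09)

Saturday


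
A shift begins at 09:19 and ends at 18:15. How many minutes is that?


Start time: 09:19 = 559 minutes from midnight
End time: 18:15 = 1095 minutes from midnight
Difference: 1095 - 559 = 536 minutes
That is 8 hours and 56 minutes

536


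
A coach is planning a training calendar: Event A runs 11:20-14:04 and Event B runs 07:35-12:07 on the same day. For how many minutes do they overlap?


Interval A: [680, 844] minutes from midnight
Interval B: [455, 727] minutes from midnight
Overlap start = max(680, 455) = 680
Overlap end = min(844, 727) = 727
Overlap = 727 - 680 = 47 minutes

47


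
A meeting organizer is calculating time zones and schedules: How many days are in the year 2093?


Year: 2093
Check leap year rules:
Divisible by 4? No
2093 is not a leap year
Days: 365

365


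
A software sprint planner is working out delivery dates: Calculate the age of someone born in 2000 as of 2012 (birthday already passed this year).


Birth year: 2000
Current year: 2012
Age = current year - birth year
Age = 2012 - 2000 = 12

12


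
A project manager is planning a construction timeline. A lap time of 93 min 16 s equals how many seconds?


Minutes: 93
Seconds: 16
Convert minutes to seconds: 93 x 60 = 5580
Add remaining seconds: 5580 + 16 = 5596

5596


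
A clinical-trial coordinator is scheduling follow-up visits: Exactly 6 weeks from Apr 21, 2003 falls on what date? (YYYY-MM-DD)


Start: 2003-04-21
Weeks to add: 6
Convert to days: 6 x 7 = 42 days
Add 42 days to 2003-04-21
Result: 2003-06-02

2003-06-02


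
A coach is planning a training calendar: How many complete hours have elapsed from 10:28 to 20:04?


Start: 10:28
End: 20:04
Hour difference: 20 - 10 = 10 hours
Minute difference: 4 - 28 = -24 minutes
Total minutes: 576
Complete hours: 576 / 60 = 9 (remainder 36)

9


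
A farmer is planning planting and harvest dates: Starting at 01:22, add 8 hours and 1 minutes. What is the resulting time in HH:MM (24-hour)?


Start time: 01:22
Adding: 8 hours 1 minutes
Minutes: 22 + 1 = 23
Hours: 1 + 8 + 0 = 9
Result: 09:23

09:23


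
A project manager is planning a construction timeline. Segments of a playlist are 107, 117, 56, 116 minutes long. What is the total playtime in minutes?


Durations: 107, 117, 56, 116
Running sum: 107
+ 117 = 224
+ 56 = 280
+ 116 = 396
Total duration: 396 minutes
That is 6 hours and 36 minutes

396


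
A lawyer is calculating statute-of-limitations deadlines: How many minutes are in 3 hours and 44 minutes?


Hours: 3
Extra minutes: 44
Minutes per hour: 60
Hours to minutes: 3 x 60 = 180
Total: 180 + 44 = 224

224


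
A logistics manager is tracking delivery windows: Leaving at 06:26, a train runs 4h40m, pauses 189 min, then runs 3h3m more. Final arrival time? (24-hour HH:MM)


Depart: 06:26
Leg 1: +280 min -> 11:06
Layover: +189 min -> 14:15
Leg 2: +183 min -> 17:18
Total travel: 652 minutes = 10h 52m
Arrival: 17:18

17:18


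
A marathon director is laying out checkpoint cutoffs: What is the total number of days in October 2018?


Month: October
Year: 2018
October is a 31-day month
Total: 31 days

31


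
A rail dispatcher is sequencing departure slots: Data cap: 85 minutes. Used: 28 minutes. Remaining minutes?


Total budget: 85 minutes
Time used: 28 minutes
Remaining: 85 - 28 = 57 minutes
Percent used: 32.9%
Percent remaining: 67.1%

57


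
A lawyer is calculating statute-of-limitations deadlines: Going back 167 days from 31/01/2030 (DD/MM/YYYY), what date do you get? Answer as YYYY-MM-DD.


Start: 2030-01-31
Subtracting 167 days
Days already passed in January: 31
After going back through January: 136 more days to subtract
December 2029: 31 days, 105 remaining
November 2029: 30 days, 75 remaining
October 2029: 31 days, 44 remaining
September 2029: 30 days, 14 remaining
Result: 2029-08-17

2029-08-17


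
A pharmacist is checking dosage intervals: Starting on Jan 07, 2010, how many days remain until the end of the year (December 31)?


Start: January 07, 2010
End: December 31, 2010
Days left in January: 24
February: 28
March: 31
April: 30
May: 31
... plus remaining months
Sum of remaining months: 334
Total: 24 + 334 = 358

358


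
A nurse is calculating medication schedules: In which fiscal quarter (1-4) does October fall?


Month: October (month 10)
Q1: January-March (months 1-3)
Q2: April-June (months 4-6)
Q3: July-September (months 7-9)
Q4: October-December (months 10-12)
Month 10 falls in Q4

4


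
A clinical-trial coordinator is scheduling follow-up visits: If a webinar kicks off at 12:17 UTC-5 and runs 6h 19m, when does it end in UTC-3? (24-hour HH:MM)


Start: 12:17 in UTC-5
Step 1 - add duration:
  minutes: 17 + 19 = 36
  hours: 12 + 6 + 0 = 18
  end in UTC-5: 18:36
Step 2 - convert UTC-5 -> UTC-3:
  offset difference: -3 - (-5) = 2 hours
  18 + (2) = 20 -> mod 24 = 20
Result: 20:36 in UTC-3

20:36


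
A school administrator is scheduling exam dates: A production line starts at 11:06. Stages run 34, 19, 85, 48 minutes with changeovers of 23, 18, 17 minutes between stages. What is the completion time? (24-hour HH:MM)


Start: 11:06 = 666 min from midnight
  after task 1 (34 min): 11:40
  after break (23 min): 12:03
  after task 2 (19 min): 12:22
  after break (18 min): 12:40
  after task 3 (85 min): 14:05
  after break (17 min): 14:22
  after task 4 (48 min): 15:10
Total elapsed: 244 minutes
End time: 15:10

15:10


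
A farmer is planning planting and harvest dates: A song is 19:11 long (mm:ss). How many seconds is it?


Minutes: 19
Extra seconds: 11
Seconds per minute: 60
Minutes to seconds: 19 x 60 = 1140
Total: 1140 + 11 = 1151

1151


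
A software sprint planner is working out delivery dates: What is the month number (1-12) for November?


Calendar month order:
10. October
11. November <--
12. December
November is month number 11

11


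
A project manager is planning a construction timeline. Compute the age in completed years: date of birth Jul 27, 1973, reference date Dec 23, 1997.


Birth: 1973-07-27
Reference: 1997-12-23
Year difference: 1997 - 1973 = 24
Has birthday (07-27) occurred by 12-23? Yes
Age in full years: 24

24


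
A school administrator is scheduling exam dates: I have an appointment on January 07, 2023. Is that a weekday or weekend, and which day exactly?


Date: 2023-01-07
January 1, 2023 is a Sunday
Day of year: 7
Offset from Jan 1: 6 days
6 mod 7 = 6
Result: Saturday

Saturday


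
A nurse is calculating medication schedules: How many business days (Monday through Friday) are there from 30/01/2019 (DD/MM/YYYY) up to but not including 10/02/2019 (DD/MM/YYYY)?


Start: 2019-01-30 (Wednesday)
End (exclusive): 2019-02-10 (Sunday)
Total calendar days: 11
Full weeks: 11 // 7 = 1 -> 5 weekdays
Remaining 4 days starting on Wednesday:
  Wed(w), Thu(w), Fri(w), Sat(-) -> 3 weekdays
Total business days: 5 + 3 = 8

8


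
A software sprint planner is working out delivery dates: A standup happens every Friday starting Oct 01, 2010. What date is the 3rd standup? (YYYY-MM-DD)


First occurrence: 2010-10-01 (occurrence 1)
Each occurrence is 7 days after the previous.
Occurrence 3 is 2 weeks after the first.
2 weeks = 14 days
2010-10-01 + 14 days = 2010-10-15

2010-10-15


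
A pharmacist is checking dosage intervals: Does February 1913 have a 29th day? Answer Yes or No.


Year: 1913
Divisible by 4? 1913 / 4 = 478.25 -> No
Not divisible by 4, so NOT a leap year

No


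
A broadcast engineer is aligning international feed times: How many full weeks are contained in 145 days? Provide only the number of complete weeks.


Total days: 145
Days per week: 7
Division: 145 / 7 = 20 remainder 5
Complete weeks: 20
Remaining days: 5

20


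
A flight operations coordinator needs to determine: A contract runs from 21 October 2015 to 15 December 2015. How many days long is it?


Start date: 2015-10-21
End date: 2015-12-15
Oct 2015: +11 days
Nov 2015: +30 days
Dec 2015: +14 days
Total: 55 days

55


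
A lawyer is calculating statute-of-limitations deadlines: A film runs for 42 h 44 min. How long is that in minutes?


Hours: 42
Minutes: 44
Convert hours to minutes: 42 x 60 = 2520
Add remaining minutes: 2520 + 44 = 2564

2564


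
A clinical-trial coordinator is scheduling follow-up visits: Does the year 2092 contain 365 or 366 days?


Year: 2092
Check leap year rules:
Divisible by 4? Yes
Divisible by 100? No
2092 is a leap year
Days: 366

366


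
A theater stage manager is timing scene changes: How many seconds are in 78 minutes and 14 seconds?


Minutes: 78
Seconds: 14
Convert minutes to seconds: 78 x 60 = 4680
Add remaining seconds: 4680 + 14 = 4694

4694


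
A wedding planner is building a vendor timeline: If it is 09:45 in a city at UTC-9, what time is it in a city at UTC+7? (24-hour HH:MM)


Local time: 09:45 at UTC-9 (offset -9h)
Target zone: UTC+7 (offset 7h)
Difference: 7 - (-9) = 16 hours
Calculation: 9 + (16) = 25
Wraparound: (25) mod 24 = 1
Result: 01:45

01:45


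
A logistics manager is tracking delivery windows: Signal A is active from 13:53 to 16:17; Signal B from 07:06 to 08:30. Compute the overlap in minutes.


Interval A: [833, 977] minutes from midnight
Interval B: [426, 510] minutes from midnight
Overlap start = max(833, 426) = 833
Overlap end = min(977, 510) = 510
End <= start, so the intervals do not overlap: 0 minutes

0


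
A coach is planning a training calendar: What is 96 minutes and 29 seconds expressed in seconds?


Minutes: 96
Extra seconds: 29
Seconds per minute: 60
Minutes to seconds: 96 x 60 = 5760
Total: 5760 + 29 = 5789

5789


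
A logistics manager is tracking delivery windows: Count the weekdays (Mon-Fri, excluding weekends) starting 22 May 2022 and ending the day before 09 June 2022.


Start: 2022-05-22 (Sunday)
End (exclusive): 2022-06-09 (Thursday)
Total calendar days: 18
Full weeks: 18 // 7 = 2 -> 10 weekdays
Remaining 4 days starting on Sunday:
  Sun(-), Mon(w), Tue(w), Wed(w) -> 3 weekdays
Total business days: 10 + 3 = 13

13


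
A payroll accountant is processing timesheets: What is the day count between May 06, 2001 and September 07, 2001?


Start date: 2001-05-06
End date: 2001-09-07
May 2001: +26 days
Jun 2001: +30 days
Jul 2001: +31 days
Aug 2001: +31 days
Sep 2001: +6 days
Total: 124 days

124


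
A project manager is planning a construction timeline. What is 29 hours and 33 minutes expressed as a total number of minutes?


Hours: 29
Minutes: 33
Convert hours to minutes: 29 x 60 = 1740
Add remaining minutes: 1740 + 33 = 1773

1773


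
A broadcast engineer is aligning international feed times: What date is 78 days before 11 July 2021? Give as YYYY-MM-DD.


Start: 2021-07-11
Subtracting 78 days
Days already passed in July: 11
After going back through July: 67 more days to subtract
June 2021: 30 days, 37 remaining
May 2021: 31 days, 6 remaining
April 2021 has 30 days, need 6
Result: 2021-04-24

2021-04-24


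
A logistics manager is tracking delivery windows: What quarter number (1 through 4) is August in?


Month: August (month 8)
Q1: January-March (months 1-3)
Q2: April-June (months 4-6)
Q3: July-September (months 7-9)
Q4: October-December (months 10-12)
Month 8 falls in Q3

3


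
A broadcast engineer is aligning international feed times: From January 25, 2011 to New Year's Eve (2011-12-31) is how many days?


Start: January 25, 2011
End: December 31, 2011
Days left in January: 6
February: 28
March: 31
April: 30
May: 31
... plus remaining months
Sum of remaining months: 334
Total: 6 + 334 = 340

340


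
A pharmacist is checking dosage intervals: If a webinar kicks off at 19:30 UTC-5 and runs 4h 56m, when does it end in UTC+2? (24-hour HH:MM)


Start: 19:30 in UTC-5
Step 1 - add duration:
  minutes: 30 + 56 = 86 (carry 1h)
  hours: 19 + 4 + 1 = 24
  end in UTC-5: 00:26
Step 2 - convert UTC-5 -> UTC+2:
  offset difference: 2 - (-5) = 7 hours
  0 + (7) = 7 -> mod 24 = 7
Result: 07:26 in UTC+2

07:26


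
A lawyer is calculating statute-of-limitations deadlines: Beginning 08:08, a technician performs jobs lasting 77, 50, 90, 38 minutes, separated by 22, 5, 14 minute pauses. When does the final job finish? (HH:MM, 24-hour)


Start: 08:08 = 488 min from midnight
  after task 1 (77 min): 09:25
  after break (22 min): 09:47
  after task 2 (50 min): 10:37
  after break (5 min): 10:42
  after task 3 (90 min): 12:12
  after break (14 min): 12:26
  after task 4 (38 min): 13:04
Total elapsed: 296 minutes
End time: 13:04

13:04


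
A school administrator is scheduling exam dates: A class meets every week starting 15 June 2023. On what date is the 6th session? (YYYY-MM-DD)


First occurrence: 2023-06-15 (occurrence 1)
Each occurrence is 7 days after the previous.
Occurrence 6 is 5 weeks after the first.
5 weeks = 35 days
2023-06-15 + 35 days = 2023-07-20

2023-07-20


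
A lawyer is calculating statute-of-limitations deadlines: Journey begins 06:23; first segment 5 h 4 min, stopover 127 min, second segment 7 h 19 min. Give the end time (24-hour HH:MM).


Depart: 06:23
Leg 1: +304 min -> 11:27
Layover: +127 min -> 13:34
Leg 2: +439 min -> 20:53
Total travel: 870 minutes = 14h 30m
Arrival: 20:53

20:53


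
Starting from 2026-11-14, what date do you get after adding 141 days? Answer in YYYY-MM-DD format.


Start: 2026-11-14
Adding 141 days
Days remaining in November: 16
After November: 125 days still to add
December 2026: 31 days, 94 remaining
January 2027: 31 days, 63 remaining
February 2027: 28 days, 35 remaining
March 2027: 31 days, 4 remaining
Result: 2027-04-04

2027-04-04


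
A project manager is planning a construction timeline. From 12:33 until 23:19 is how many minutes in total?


Start time: 12:33 = 753 minutes from midnight
End time: 23:19 = 1399 minutes from midnight
Difference: 1399 - 753 = 646 minutes
That is 10 hours and 46 minutes

646


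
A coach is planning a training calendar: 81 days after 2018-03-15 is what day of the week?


Start: 2018-03-15 (Thursday)
Step 1 - find target date: add 81 days
  2018-03-15 + 81 days = 2018-06-04
Step 2 - day of week:
  81 mod 7 = 4
  Thursday + 4 days -> Monday
Result: Monday (2018-06-04)

Monday


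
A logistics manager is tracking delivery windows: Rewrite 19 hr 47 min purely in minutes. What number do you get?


Hours: 19
Extra minutes: 47
Minutes per hour: 60
Hours to minutes: 19 x 60 = 1140
Total: 1140 + 47 = 1187

1187


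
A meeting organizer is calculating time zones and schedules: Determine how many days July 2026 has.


Month: July
Year: 2026
July is a 31-day month
Total: 31 days

31


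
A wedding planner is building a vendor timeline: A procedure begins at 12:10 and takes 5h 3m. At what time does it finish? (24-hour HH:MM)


Start time: 12:10
Adding: 5 hours 3 minutes
Minutes: 10 + 3 = 13
Hours: 12 + 5 + 0 = 17
Result: 17:13

17:13


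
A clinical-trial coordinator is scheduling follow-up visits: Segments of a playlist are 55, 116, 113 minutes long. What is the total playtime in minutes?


Durations: 55, 116, 113
Running sum: 55
+ 116 = 171
+ 113 = 284
Total duration: 284 minutes
That is 4 hours and 44 minutes

284


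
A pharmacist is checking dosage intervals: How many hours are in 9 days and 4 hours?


Days: 9
Extra hours: 4
Hours per day: 24
Days to hours: 9 x 24 = 216
Total: 216 + 4 = 220

220


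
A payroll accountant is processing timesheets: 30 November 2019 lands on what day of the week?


Date: 2019-11-30
January 1, 2019 is a Tuesday
Day of year: 334
Offset from Jan 1: 333 days
333 mod 7 = 4
Result: Saturday

Saturday


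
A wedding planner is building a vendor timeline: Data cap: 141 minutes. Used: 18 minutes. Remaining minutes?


Total budget: 141 minutes
Time used: 18 minutes
Remaining: 141 - 18 = 123 minutes
Percent used: 12.8%
Percent remaining: 87.2%

123


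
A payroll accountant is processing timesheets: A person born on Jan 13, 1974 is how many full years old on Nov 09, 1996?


Birth: 1974-01-13
Reference: 1996-11-09
Year difference: 1996 - 1974 = 22
Has birthday (01-13) occurred by 11-09? Yes
Age in full years: 22

22


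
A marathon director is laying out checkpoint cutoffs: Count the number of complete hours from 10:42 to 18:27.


Start: 10:42
End: 18:27
Hour difference: 18 - 10 = 8 hours
Minute difference: 27 - 42 = -15 minutes
Total minutes: 465
Complete hours: 465 / 60 = 7 (remainder 45)

7


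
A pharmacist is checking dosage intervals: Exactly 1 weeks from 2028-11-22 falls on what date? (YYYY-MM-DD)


Start: 2028-11-22
Weeks to add: 1
Convert to days: 1 x 7 = 7 days
Add 7 days to 2028-11-22
Result: 2028-11-29

2028-11-29


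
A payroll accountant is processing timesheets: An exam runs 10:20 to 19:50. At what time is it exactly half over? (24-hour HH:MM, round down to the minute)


Start time: 10:20 = 620 minutes from midnight
End time: 19:50 = 1190 minutes from midnight
Sum: 620 + 1190 = 1810
Midpoint: 1810 / 2 = 905 minutes
Convert: 905 / 60 = 15 hours, 5 minutes
Result: 15:05

15:05


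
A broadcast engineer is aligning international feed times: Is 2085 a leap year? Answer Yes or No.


Year: 2085
Divisible by 4? 2085 / 4 = 521.25 -> No
Not divisible by 4, so NOT a leap year

No


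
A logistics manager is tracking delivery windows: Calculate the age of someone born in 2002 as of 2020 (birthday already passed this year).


Birth year: 2002
Current year: 2020
Age = current year - birth year
Age = 2020 - 2002 = 18

18


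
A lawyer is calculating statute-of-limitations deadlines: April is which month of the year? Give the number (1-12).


Calendar month order:
3. March
4. April <--
5. May
April is month number 4

4


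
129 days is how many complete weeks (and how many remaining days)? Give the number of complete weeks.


Total days: 129
Days per week: 7
Division: 129 / 7 = 18 remainder 3
Complete weeks: 18
Remaining days: 3

18


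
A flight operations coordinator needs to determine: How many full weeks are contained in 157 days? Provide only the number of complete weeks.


Total days: 157
Days per week: 7
Division: 157 / 7 = 22 remainder 3
Complete weeks: 22
Remaining days: 3

22


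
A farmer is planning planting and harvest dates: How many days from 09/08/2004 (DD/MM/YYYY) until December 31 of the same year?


Start: August 09, 2004
End: December 31, 2004
Days left in August: 22
September: 30
October: 31
November: 30
December: 31
Sum of remaining months: 122
Total: 22 + 122 = 144

144


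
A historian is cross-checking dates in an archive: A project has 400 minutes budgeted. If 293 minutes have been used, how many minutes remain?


Total budget: 400 minutes
Time used: 293 minutes
Remaining: 400 - 293 = 107 minutes
Percent used: 73.2%
Percent remaining: 26.8%

107


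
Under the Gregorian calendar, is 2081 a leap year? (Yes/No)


Year: 2081
Divisible by 4? 2081 / 4 = 520.25 -> No
Not divisible by 4, so NOT a leap year

No


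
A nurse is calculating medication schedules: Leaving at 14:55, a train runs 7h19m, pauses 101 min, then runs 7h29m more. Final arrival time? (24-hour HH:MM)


Depart: 14:55
Leg 1: +439 min -> 22:14
Layover: +101 min -> 23:55
Leg 2: +449 min -> 07:24
Total travel: 989 minutes = 16h 29m
Arrival: 07:24

07:24


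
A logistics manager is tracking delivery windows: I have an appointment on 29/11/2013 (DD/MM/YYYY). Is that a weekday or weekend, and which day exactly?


Date: 2013-11-29
January 1, 2013 is a Tuesday
Day of year: 333
Offset from Jan 1: 332 days
332 mod 7 = 3
Result: Friday

Friday


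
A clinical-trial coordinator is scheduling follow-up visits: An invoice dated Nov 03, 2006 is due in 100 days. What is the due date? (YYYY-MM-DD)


Start: 2006-11-03
Adding 100 days
Days remaining in November: 27
After November: 73 days still to add
December 2006: 31 days, 42 remaining
January 2007: 31 days, 11 remaining
February 2007 has 28 days, need 11
Result: 2007-02-11

2007-02-11


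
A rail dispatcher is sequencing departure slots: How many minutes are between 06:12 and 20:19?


Start time: 06:12 = 372 minutes from midnight
End time: 20:19 = 1219 minutes from midnight
Difference: 1219 - 372 = 847 minutes
That is 14 hours and 7 minutes

847


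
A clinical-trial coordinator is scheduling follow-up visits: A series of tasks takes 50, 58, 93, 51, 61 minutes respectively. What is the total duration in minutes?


Durations: 50, 58, 93, 51, 61
Running sum: 50
+ 58 = 108
+ 93 = 201
+ 51 = 252
+ 61 = 313
Total duration: 313 minutes
That is 5 hours and 13 minutes

313


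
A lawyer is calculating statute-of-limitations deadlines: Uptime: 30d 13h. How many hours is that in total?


Days: 30
Extra hours: 13
Hours per day: 24
Days to hours: 30 x 24 = 720
Total: 720 + 13 = 733

733


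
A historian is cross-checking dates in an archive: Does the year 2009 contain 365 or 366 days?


Year: 2009
Check leap year rules:
Divisible by 4? No
2009 is not a leap year
Days: 365

365


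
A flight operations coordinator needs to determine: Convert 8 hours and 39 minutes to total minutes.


Hours: 8
Extra minutes: 39
Minutes per hour: 60
Hours to minutes: 8 x 60 = 480
Total: 480 + 39 = 519

519


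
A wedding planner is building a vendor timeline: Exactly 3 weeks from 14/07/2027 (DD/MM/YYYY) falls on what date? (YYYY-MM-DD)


Start: 2027-07-14
Weeks to add: 3
Convert to days: 3 x 7 = 21 days
Add 21 days to 2027-07-14
Result: 2027-08-04

2027-08-04


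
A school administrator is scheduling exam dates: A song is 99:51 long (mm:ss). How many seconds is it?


Minutes: 99
Extra seconds: 51
Seconds per minute: 60
Minutes to seconds: 99 x 60 = 5940
Total: 5940 + 51 = 5991

5991


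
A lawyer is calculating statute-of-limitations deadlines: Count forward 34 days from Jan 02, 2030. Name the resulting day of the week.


Start: 2030-01-02 (Wednesday)
Step 1 - find target date: add 34 days
  2030-01-02 + 34 days = 2030-02-05
Step 2 - day of week:
  34 mod 7 = 6
  Wednesday + 6 days -> Tuesday
Result: Tuesday (2030-02-05)

Tuesday


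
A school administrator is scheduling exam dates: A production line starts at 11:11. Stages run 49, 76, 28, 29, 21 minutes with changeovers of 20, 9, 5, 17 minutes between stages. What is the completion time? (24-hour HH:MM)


Start: 11:11 = 671 min from midnight
  after task 1 (49 min): 12:00
  after break (20 min): 12:20
  after task 2 (76 min): 13:36
  after break (9 min): 13:45
  after task 3 (28 min): 14:13
  after break (5 min): 14:18
  after task 4 (29 min): 14:47
  after break (17 min): 15:04
  after task 5 (21 min): 15:25
Total elapsed: 254 minutes
End time: 15:25

15:25


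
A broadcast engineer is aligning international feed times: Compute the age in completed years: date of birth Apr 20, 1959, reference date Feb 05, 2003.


Birth: 1959-04-20
Reference: 2003-02-05
Year difference: 2003 - 1959 = 44
Has birthday (04-20) occurred by 02-05? No
Birthday not yet reached this year -> subtract 1
Age in full years: 43

43


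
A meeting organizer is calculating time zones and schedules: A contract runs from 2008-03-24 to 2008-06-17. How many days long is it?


Start date: 2008-03-24
End date: 2008-06-17
Mar 2008: +8 days
Apr 2008: +30 days
May 2008: +31 days
Jun 2008: +16 days
Total: 85 days

85


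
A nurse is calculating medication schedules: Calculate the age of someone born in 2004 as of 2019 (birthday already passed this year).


Birth year: 2004
Current year: 2019
Age = current year - birth year
Age = 2019 - 2004 = 15

15


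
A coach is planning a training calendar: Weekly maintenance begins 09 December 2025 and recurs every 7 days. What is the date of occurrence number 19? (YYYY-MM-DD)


First occurrence: 2025-12-09 (occurrence 1)
Each occurrence is 7 days after the previous.
Occurrence 19 is 18 weeks after the first.
18 weeks = 126 days
2025-12-09 + 126 days = 2026-04-14

2026-04-14


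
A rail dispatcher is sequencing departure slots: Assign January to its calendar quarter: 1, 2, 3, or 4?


Month: January (month 1)
Q1: January-March (months 1-3)
Q2: April-June (months 4-6)
Q3: July-September (months 7-9)
Q4: October-December (months 10-12)
Month 1 falls in Q1

1


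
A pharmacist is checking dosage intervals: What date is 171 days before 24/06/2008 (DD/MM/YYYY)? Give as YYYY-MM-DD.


Start: 2008-06-24
Subtracting 171 days
Days already passed in June: 24
After going back through June: 147 more days to subtract
May 2008: 31 days, 116 remaining
April 2008: 30 days, 86 remaining
March 2008: 31 days, 55 remaining
February 2008: 29 days, 26 remaining
Result: 2008-01-05

2008-01-05


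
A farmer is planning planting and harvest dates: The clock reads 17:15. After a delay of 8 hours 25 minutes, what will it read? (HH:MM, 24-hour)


Start time: 17:15
Adding: 8 hours 25 minutes
Minutes: 15 + 25 = 40
Hours: 17 + 8 + 0 = 25
Hour wraparound: 25 mod 24 = 1
Result: 01:40

01:40


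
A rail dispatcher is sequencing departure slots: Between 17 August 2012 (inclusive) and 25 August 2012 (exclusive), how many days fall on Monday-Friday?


Start: 2012-08-17 (Friday)
End (exclusive): 2012-08-25 (Saturday)
Total calendar days: 8
Full weeks: 8 // 7 = 1 -> 5 weekdays
Remaining 1 days starting on Friday:
  Fri(w) -> 1 weekdays
Total business days: 5 + 1 = 6

6


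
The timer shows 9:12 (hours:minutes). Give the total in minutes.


Hours: 9
Minutes: 12
Convert hours to minutes: 9 x 60 = 540
Add remaining minutes: 540 + 12 = 552

552


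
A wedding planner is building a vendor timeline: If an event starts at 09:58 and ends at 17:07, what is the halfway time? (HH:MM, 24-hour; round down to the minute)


Start time: 09:58 = 598 minutes from midnight
End time: 17:07 = 1027 minutes from midnight
Sum: 598 + 1027 = 1625
Midpoint: 1625 / 2 = 812 minutes
Convert: 812 / 60 = 13 hours, 32 minutes
Result: 13:32

13:32


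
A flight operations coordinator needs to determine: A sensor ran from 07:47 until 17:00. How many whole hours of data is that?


Start: 07:47
End: 17:00
Hour difference: 17 - 7 = 10 hours
Minute difference: 0 - 47 = -47 minutes
Total minutes: 553
Complete hours: 553 / 60 = 9 (remainder 13)

9


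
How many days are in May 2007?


Month: May
Year: 2007
May is a 31-day month
Total: 31 days

31


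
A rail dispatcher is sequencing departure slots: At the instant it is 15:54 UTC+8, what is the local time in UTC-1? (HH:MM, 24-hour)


Local time: 15:54 at UTC+8 (offset 8h)
Target zone: UTC-1 (offset -1h)
Difference: -1 - (8) = -9 hours
Calculation: 15 + (-9) = 6
Result: 06:54

06:54


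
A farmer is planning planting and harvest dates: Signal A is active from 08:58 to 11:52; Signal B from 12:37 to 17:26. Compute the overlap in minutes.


Interval A: [538, 712] minutes from midnight
Interval B: [757, 1046] minutes from midnight
Overlap start = max(538, 757) = 757
Overlap end = min(712, 1046) = 712
End <= start, so the intervals do not overlap: 0 minutes

0


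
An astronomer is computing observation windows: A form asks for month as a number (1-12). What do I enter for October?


Calendar month order:
9. September
10. October <--
11. November
October is month number 10

10


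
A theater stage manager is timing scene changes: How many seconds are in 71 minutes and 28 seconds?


Minutes: 71
Seconds: 28
Convert minutes to seconds: 71 x 60 = 4260
Add remaining seconds: 4260 + 28 = 4288

4288


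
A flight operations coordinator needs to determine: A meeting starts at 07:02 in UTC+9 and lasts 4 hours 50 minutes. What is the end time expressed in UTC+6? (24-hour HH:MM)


Start: 07:02 in UTC+9
Step 1 - add duration:
  minutes: 2 + 50 = 52
  hours: 7 + 4 + 0 = 11
  end in UTC+9: 11:52
Step 2 - convert UTC+9 -> UTC+6:
  offset difference: 6 - (9) = -3 hours
  11 + (-3) = 8 -> mod 24 = 8
Result: 08:52 in UTC+6

08:52


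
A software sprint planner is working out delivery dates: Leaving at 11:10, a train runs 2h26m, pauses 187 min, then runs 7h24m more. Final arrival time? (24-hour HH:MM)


Depart: 11:10
Leg 1: +146 min -> 13:36
Layover: +187 min -> 16:43
Leg 2: +444 min -> 00:07
Total travel: 777 minutes = 12h 57m
Arrival: 00:07

00:07


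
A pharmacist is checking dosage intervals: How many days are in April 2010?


Month: April
Year: 2010
April is a 30-day month
Total: 30 days

30


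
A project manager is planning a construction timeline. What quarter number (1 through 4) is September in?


Month: September (month 9)
Q1: January-March (months 1-3)
Q2: April-June (months 4-6)
Q3: July-September (months 7-9)
Q4: October-December (months 10-12)
Month 9 falls in Q3

3


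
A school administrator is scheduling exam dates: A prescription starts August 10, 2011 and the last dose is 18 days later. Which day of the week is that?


Start: 2011-08-10 (Wednesday)
Step 1 - find target date: add 18 days
  2011-08-10 + 18 days = 2011-08-28
Step 2 - day of week:
  18 mod 7 = 4
  Wednesday + 4 days -> Sunday
Result: Sunday (2011-08-28)

Sunday


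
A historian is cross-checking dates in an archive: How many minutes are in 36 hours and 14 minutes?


Hours: 36
Minutes: 14
Convert hours to minutes: 36 x 60 = 2160
Add remaining minutes: 2160 + 14 = 2174

2174


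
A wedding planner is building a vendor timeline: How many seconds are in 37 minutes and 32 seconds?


Minutes: 37
Seconds: 32
Convert minutes to seconds: 37 x 60 = 2220
Add remaining seconds: 2220 + 32 = 2252

2252


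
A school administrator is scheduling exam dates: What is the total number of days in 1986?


Year: 1986
Check leap year rules:
Divisible by 4? No
1986 is not a leap year
Days: 365

365


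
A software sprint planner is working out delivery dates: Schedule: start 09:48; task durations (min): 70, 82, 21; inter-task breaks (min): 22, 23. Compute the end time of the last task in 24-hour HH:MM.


Start: 09:48 = 588 min from midnight
  after task 1 (70 min): 10:58
  after break (22 min): 11:20
  after task 2 (82 min): 12:42
  after break (23 min): 13:05
  after task 3 (21 min): 13:26
Total elapsed: 218 minutes
End time: 13:26

13:26


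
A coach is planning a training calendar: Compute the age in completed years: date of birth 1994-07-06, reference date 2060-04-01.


Birth: 1994-07-06
Reference: 2060-04-01
Year difference: 2060 - 1994 = 66
Has birthday (07-06) occurred by 04-01? No
Birthday not yet reached this year -> subtract 1
Age in full years: 65

65


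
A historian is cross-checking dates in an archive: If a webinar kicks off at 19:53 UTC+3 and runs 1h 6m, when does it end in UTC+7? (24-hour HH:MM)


Start: 19:53 in UTC+3
Step 1 - add duration:
  minutes: 53 + 6 = 59
  hours: 19 + 1 + 0 = 20
  end in UTC+3: 20:59
Step 2 - convert UTC+3 -> UTC+7:
  offset difference: 7 - (3) = 4 hours
  20 + (4) = 24 -> mod 24 = 0
Result: 00:59 in UTC+7

00:59


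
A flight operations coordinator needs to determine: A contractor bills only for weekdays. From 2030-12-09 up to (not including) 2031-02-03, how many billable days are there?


Start: 2030-12-09 (Monday)
End (exclusive): 2031-02-03 (Monday)
Total calendar days: 56
Full weeks: 56 // 7 = 8 -> 40 weekdays
Remaining 0 days starting on Monday:
Total business days: 40 + 0 = 40

40


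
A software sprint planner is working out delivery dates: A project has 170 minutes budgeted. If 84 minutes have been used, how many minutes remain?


Total budget: 170 minutes
Time used: 84 minutes
Remaining: 170 - 84 = 86 minutes
Percent used: 49.4%
Percent remaining: 50.6%

86


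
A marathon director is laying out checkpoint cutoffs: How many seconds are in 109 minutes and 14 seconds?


Minutes: 109
Extra seconds: 14
Seconds per minute: 60
Minutes to seconds: 109 x 60 = 6540
Total: 6540 + 14 = 6554

6554


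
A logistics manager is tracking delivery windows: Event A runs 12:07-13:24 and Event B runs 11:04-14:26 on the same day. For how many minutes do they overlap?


Interval A: [727, 804] minutes from midnight
Interval B: [664, 866] minutes from midnight
Overlap start = max(727, 664) = 727
Overlap end = min(804, 866) = 804
Overlap = 804 - 727 = 77 minutes

77


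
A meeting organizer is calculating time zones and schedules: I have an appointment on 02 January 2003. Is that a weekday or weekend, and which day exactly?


Date: 2003-01-02
January 1, 2003 is a Wednesday
Day of year: 2
Offset from Jan 1: 1 days
1 mod 7 = 1
Result: Thursday

Thursday


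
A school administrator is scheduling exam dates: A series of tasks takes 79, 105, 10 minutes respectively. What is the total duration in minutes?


Durations: 79, 105, 10
Running sum: 79
+ 105 = 184
+ 10 = 194
Total duration: 194 minutes
That is 3 hours and 14 minutes

194


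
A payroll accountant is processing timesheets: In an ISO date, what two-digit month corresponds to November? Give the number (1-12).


Calendar month order:
10. October
11. November <--
12. December
November is month number 11

11


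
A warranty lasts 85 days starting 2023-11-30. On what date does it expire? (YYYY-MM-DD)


Start: 2023-11-30
Adding 85 days
Days remaining in November: 0
After November: 85 days still to add
December 2023: 31 days, 54 remaining
January 2024: 31 days, 23 remaining
February 2024 has 29 days, need 23
Result: 2024-02-23

2024-02-23


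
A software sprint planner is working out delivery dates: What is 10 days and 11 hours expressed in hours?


Days: 10
Extra hours: 11
Hours per day: 24
Days to hours: 10 x 24 = 240
Total: 240 + 11 = 251

251


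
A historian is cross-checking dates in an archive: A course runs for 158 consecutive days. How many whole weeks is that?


Total days: 158
Days per week: 7
Division: 158 / 7 = 22 remainder 4
Complete weeks: 22
Remaining days: 4

22


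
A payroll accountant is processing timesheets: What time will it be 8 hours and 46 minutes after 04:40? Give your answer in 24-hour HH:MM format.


Start time: 04:40
Adding: 8 hours 46 minutes
Minutes: 40 + 46 = 86
Minute overflow: 86 >= 60, so carry 1 hour, minutes = 26
Hours: 4 + 8 + 1 = 13
Result: 13:26

13:26


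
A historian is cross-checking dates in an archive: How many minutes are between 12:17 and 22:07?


Start time: 12:17 = 737 minutes from midnight
End time: 22:07 = 1327 minutes from midnight
Difference: 1327 - 737 = 590 minutes
That is 9 hours and 50 minutes

590


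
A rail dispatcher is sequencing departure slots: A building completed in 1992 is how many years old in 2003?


Birth year: 1992
Current year: 2003
Age = current year - birth year
Age = 2003 - 1992 = 11

11


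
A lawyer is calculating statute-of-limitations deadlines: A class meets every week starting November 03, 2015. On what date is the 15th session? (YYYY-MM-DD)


First occurrence: 2015-11-03 (occurrence 1)
Each occurrence is 7 days after the previous.
Occurrence 15 is 14 weeks after the first.
14 weeks = 98 days
2015-11-03 + 98 days = 2016-02-09

2016-02-09


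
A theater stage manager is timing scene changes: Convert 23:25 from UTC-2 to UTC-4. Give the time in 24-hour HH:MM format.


Local time: 23:25 at UTC-2 (offset -2h)
Target zone: UTC-4 (offset -4h)
Difference: -4 - (-2) = -2 hours
Calculation: 23 + (-2) = 21
Result: 21:25

21:25
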